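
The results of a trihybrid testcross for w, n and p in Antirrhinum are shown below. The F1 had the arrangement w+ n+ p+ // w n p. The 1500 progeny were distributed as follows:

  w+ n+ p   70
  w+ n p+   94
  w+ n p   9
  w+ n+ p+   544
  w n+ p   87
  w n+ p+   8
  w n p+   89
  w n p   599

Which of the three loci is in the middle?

w

The two rarest classes, w n+ p+ and w+ n p, are the double crossovers. Comparing them with the parentals, only the w allele has switched, so w is the middle locus and the order is n – w – p.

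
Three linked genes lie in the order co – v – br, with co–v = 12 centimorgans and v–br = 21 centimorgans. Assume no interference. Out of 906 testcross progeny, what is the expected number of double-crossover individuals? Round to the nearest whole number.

Map distances give recombination frequencies of 0.120 and 0.210 for the two intervals.
With no interference, expected double-crossover frequency = 0.120 × 0.210 = 0.02520.
Expected number = 0.02520 × 906 = 22.83 ≈ 23.

23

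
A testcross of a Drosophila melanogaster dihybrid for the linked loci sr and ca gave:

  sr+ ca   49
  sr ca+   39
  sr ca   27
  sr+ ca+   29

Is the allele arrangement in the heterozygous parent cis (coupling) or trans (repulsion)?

trans

The two most frequent classes are sr+ ca (49) and sr ca+ (39); these are the parental (non-recombinant) types.
So the F1 carried sr+ ca on one chromosome and sr ca+ on the other — the recessive alleles are on opposite chromosomes (trans / repulsion).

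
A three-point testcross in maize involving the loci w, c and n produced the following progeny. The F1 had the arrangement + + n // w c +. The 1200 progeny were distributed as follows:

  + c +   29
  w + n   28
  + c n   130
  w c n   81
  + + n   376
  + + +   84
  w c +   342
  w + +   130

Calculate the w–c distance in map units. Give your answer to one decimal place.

26.4 map units

The two rarest classes, w + n and + c +, are the double crossovers. Comparing them with the parentals, only the w allele has switched, so w is the middle locus and the order is c – w – n.
Crossovers in the c–w interval produce the single-crossover classes + c n and w + + (130 + 130 = 260) plus the double crossovers (57).
RF(c–w) = (260 + 57) / 1200 = 317/1200 = 0.2642 → 26.4 map units.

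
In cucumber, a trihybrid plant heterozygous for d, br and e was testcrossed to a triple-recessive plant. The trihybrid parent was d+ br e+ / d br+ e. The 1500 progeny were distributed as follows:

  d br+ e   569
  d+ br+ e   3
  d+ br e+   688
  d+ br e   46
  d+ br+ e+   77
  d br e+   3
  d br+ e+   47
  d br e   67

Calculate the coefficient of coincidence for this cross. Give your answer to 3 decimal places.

The two rarest classes, d br e+ and d+ br+ e, are the double crossovers. Comparing them with the parentals, only the d allele has switched, so d is the middle locus and the order is br – d – e.
br–d: (144 + 6)/1500 = 0.1000; d–e: (93 + 6)/1500 = 0.0660.
Expected DCO frequency = 0.1000 × 0.0660 ≈ 0.00660; observed = 6/1500 ≈ 0.00400.
Coefficient of coincidence = 0.00400/0.00660 ≈ 0.606.

0.606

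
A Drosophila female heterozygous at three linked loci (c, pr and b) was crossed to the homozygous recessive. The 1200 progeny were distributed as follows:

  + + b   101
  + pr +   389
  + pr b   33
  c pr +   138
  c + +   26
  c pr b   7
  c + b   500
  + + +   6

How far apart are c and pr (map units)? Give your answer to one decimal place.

21.0 map units

The two most frequent reciprocal classes, c + b and + pr +, are the parental types, so the F1 was c + b / + pr +.
The two rarest classes, c pr b and + + +, are the double crossovers. Comparing them with the parentals, only the pr allele has switched, so pr is the middle locus and the order is b – pr – c.
Crossovers in the pr–c interval produce the single-crossover classes + + b and c pr + (101 + 138 = 239) plus the double crossovers (13).
RF(pr–c) = (239 + 13) / 1200 = 252/1200 = 0.2100 → 21.0 map units.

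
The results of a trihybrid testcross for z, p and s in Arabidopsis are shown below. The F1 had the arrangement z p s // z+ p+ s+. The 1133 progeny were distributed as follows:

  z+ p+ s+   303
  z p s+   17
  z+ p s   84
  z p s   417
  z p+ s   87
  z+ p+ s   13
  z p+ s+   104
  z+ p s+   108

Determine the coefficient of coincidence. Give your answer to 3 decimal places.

0.693

The two rarest classes, z p s+ and z+ p+ s, are the double crossovers. Comparing them with the parentals, only the s allele has switched, so s is the middle locus and the order is p – s – z.
p–s: (195 + 30)/1133 = 0.1986; s–z: (188 + 30)/1133 = 0.1924.
Expected DCO frequency = 0.1986 × 0.1924 ≈ 0.03821; observed = 30/1133 ≈ 0.02648.
Coefficient of coincidence = 0.02648/0.03821 ≈ 0.693.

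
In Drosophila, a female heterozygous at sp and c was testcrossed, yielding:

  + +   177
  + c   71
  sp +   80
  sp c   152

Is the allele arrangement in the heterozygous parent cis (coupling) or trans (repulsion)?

The two most frequent classes are + + (177) and sp c (152); these are the parental (non-recombinant) types.
So the F1 carried + + on one chromosome and sp c on the other — the recessive alleles are on the same chromosome (cis / coupling).

cis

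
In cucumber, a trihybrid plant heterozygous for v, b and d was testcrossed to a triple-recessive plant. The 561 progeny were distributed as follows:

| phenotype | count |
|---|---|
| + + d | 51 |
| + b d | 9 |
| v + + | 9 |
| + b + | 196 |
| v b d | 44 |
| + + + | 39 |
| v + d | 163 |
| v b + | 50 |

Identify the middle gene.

d

The two most frequent reciprocal classes, v + d and + b +, are the parental types, so the F1 was v + d / + b +.
The two rarest classes, v + + and + b d, are the double crossovers. Comparing them with the parentals, only the d allele has switched, so d is the middle locus and the order is b – d – v.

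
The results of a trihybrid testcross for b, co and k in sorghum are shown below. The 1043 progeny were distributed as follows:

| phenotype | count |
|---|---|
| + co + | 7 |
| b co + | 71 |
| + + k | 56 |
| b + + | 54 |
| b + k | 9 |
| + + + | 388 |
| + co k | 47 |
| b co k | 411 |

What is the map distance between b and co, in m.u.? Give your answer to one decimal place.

11.2 m.u.

The two most frequent reciprocal classes, + + + and b co k, are the parental types, so the F1 was + + + / b co k.
The two rarest classes, + co + and b + k, are the double crossovers. Comparing them with the parentals, only the co allele has switched, so co is the middle locus and the order is b – co – k.
Crossovers in the b–co interval produce the single-crossover classes b + + and + co k (54 + 47 = 101) plus the double crossovers (16).
RF(b–co) = (101 + 16) / 1043 = 117/1043 = 0.1122 → 11.2 m.u.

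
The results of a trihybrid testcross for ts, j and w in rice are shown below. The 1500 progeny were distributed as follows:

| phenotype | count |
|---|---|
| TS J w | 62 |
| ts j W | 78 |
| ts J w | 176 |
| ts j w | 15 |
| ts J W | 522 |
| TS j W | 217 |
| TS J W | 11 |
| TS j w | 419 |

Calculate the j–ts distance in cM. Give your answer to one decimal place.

11.1 cM

The two most frequent reciprocal classes, TS j w and ts J W, are the parental types, so the F1 was TS j w / ts J W.
The two rarest classes, ts j w and TS J W, are the double crossovers. Comparing them with the parentals, only the ts allele has switched, so ts is the middle locus and the order is j – ts – w.
Crossovers in the j–ts interval produce the single-crossover classes TS J w and ts j W (62 + 78 = 140) plus the double crossovers (26).
RF(j–ts) = (140 + 26) / 1500 = 166/1500 = 0.1107 → 11.1 cM.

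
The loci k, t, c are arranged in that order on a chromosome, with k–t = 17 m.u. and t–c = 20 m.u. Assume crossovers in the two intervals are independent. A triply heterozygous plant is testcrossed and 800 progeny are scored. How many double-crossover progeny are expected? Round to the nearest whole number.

Map distances give recombination frequencies of 0.170 and 0.200 for the two intervals.
With no interference, expected double-crossover frequency = 0.170 × 0.200 = 0.03400.
Expected number = 0.03400 × 800 = 27.20 ≈ 27.

27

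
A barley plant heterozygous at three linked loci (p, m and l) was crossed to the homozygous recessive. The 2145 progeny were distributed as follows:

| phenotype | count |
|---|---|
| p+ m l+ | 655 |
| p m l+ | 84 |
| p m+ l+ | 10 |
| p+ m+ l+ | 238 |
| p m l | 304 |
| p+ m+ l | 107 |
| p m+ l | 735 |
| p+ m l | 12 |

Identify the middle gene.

The two most frequent reciprocal classes, p m+ l and p+ m l+, are the parental types, so the F1 was p m+ l / p+ m l+.
The two rarest classes, p m+ l+ and p+ m l, are the double crossovers. Comparing them with the parentals, only the l allele has switched, so l is the middle locus and the order is m – l – p.

l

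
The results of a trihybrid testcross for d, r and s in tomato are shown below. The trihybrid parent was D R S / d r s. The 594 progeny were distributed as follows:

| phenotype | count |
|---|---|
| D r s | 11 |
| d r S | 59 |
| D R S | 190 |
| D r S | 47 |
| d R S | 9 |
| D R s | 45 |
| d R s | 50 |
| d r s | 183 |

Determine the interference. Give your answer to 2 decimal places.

0.18

The two rarest classes, d R S and D r s, are the double crossovers. Comparing them with the parentals, only the d allele has switched, so d is the middle locus and the order is s – d – r.
s–d: (104 + 20)/594 = 0.2088; d–r: (97 + 20)/594 = 0.1970.
Expected DCO frequency = 0.2088 × 0.1970 ≈ 0.04113; observed = 20/594 ≈ 0.03367.
Coefficient of coincidence = 0.03367/0.04113 ≈ 0.82; interference = 1 − 0.82 = 0.18.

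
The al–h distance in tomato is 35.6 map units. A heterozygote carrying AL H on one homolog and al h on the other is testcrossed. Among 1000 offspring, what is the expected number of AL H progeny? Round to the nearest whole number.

A map distance of 35.6 map units corresponds to a recombination frequency of 0.356.
The F1 is AL H / al h, so AL H is a parental gamete class with expected frequency (1 − r)/2 = 0.644/2 = 0.3220.
Expected number = 0.3220 × 1000 = 322.00 ≈ 322.

322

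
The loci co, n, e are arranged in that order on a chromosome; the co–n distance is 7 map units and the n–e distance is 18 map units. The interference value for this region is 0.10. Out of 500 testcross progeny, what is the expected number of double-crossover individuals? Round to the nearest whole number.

6

Map distances give recombination frequencies of 0.070 and 0.180 for the two intervals.
With interference 0.10 (so coincidence = 0.90), expected double-crossover frequency = 0.070 × 0.180 × 0.90 = 0.01134.
Expected number = 0.01134 × 500 = 5.67 ≈ 6.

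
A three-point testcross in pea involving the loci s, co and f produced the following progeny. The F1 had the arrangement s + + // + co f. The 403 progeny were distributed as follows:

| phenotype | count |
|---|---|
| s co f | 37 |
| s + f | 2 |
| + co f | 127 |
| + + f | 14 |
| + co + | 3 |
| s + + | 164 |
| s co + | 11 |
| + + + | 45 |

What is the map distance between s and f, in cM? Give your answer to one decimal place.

21.6 cM

The two rarest classes, s + f and + co +, are the double crossovers. Comparing them with the parentals, only the f allele has switched, so f is the middle locus and the order is s – f – co.
Crossovers in the s–f interval produce the single-crossover classes + + + and s co f (45 + 37 = 82) plus the double crossovers (5).
RF(s–f) = (82 + 5) / 403 = 87/403 = 0.2159 → 21.6 cM.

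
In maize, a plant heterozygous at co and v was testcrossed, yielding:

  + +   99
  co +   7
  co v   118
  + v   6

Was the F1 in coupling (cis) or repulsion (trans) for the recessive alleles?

The two most frequent classes are + + (99) and co v (118); these are the parental (non-recombinant) types.
So the F1 carried + + on one chromosome and co v on the other — the recessive alleles are on the same chromosome (cis / coupling).

cis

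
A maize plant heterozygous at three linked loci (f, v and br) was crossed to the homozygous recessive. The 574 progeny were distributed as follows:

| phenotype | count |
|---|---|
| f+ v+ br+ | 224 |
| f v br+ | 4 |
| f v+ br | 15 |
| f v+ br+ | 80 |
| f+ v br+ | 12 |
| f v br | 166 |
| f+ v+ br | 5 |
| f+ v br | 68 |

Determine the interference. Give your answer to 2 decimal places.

0.09

The two most frequent reciprocal classes, f+ v+ br+ and f v br, are the parental types, so the F1 was f+ v+ br+ / f v br.
The two rarest classes, f+ v+ br and f v br+, are the double crossovers. Comparing them with the parentals, only the br allele has switched, so br is the middle locus and the order is v – br – f.
v–br: (27 + 9)/574 = 0.0627; br–f: (148 + 9)/574 = 0.2735.
Expected DCO frequency = 0.0627 × 0.2735 ≈ 0.01715; observed = 9/574 ≈ 0.01568.
Coefficient of coincidence = 0.01568/0.01715 ≈ 0.91; interference = 1 − 0.91 = 0.09.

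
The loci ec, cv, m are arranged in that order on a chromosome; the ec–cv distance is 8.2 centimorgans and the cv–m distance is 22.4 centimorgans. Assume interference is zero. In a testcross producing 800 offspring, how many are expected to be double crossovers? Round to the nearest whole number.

Map distances give recombination frequencies of 0.082 and 0.224 for the two intervals.
With no interference, expected double-crossover frequency = 0.082 × 0.224 = 0.01837.
Expected number = 0.01837 × 800 = 14.69 ≈ 15.

15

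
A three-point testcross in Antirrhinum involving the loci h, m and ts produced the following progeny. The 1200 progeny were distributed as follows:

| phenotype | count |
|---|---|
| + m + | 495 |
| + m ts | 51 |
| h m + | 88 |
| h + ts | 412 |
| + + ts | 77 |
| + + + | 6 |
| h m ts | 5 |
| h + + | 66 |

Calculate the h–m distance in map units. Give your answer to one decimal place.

14.7 map units

The two most frequent reciprocal classes, + m + and h + ts, are the parental types, so the F1 was + m + / h + ts.
The two rarest classes, + + + and h m ts, are the double crossovers. Comparing them with the parentals, only the m allele has switched, so m is the middle locus and the order is h – m – ts.
Crossovers in the h–m interval produce the single-crossover classes h m + and + + ts (88 + 77 = 165) plus the double crossovers (11).
RF(h–m) = (165 + 11) / 1200 = 176/1200 = 0.1467 → 14.7 map units.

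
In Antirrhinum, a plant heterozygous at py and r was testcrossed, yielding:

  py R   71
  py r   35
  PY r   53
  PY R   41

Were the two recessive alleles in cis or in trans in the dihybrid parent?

trans

The two most frequent classes are PY r (53) and py R (71); these are the parental (non-recombinant) types.
So the F1 carried PY r on one chromosome and py R on the other — the recessive alleles are on opposite chromosomes (trans / repulsion).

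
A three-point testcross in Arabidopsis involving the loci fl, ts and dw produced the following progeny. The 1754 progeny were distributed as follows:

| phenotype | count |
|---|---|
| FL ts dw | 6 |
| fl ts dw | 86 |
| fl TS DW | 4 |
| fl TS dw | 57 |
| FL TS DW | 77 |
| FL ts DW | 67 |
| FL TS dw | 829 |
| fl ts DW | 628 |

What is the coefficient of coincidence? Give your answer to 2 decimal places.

0.76

The two most frequent reciprocal classes, FL TS dw and fl ts DW, are the parental types, so the F1 was FL TS dw / fl ts DW.
The two rarest classes, FL ts dw and fl TS DW, are the double crossovers. Comparing them with the parentals, only the ts allele has switched, so ts is the middle locus and the order is fl – ts – dw.
fl–ts: (124 + 10)/1754 = 0.0764; ts–dw: (163 + 10)/1754 = 0.0986.
Expected DCO frequency = 0.0764 × 0.0986 ≈ 0.00753; observed = 10/1754 ≈ 0.00570.
Coefficient of coincidence = 0.00570/0.00753 ≈ 0.76.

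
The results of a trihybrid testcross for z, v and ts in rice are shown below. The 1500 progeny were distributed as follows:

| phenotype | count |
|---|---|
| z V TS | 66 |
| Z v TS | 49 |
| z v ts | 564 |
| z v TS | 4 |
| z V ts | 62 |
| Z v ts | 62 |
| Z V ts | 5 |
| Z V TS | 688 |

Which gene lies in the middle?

ts

The two most frequent reciprocal classes, z v ts and Z V TS, are the parental types, so the F1 was z v ts / Z V TS.
The two rarest classes, z v TS and Z V ts, are the double crossovers. Comparing them with the parentals, only the ts allele has switched, so ts is the middle locus and the order is v – ts – z.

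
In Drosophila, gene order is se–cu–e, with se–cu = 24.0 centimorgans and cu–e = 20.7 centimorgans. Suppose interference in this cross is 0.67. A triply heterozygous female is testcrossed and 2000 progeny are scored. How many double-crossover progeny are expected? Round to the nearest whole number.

Map distances give recombination frequencies of 0.240 and 0.207 for the two intervals.
With interference 0.67 (so coincidence = 0.33), expected double-crossover frequency = 0.240 × 0.207 × 0.33 = 0.01639.
Expected number = 0.01639 × 2000 = 32.79 ≈ 33.

33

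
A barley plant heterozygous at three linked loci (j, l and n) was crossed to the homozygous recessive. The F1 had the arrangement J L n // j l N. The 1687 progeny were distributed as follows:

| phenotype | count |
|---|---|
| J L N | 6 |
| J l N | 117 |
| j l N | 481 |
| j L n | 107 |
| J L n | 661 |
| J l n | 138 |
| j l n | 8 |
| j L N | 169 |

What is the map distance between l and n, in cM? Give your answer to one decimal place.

19.0 cM

The two rarest classes, J L N and j l n, are the double crossovers. Comparing them with the parentals, only the n allele has switched, so n is the middle locus and the order is j – n – l.
Crossovers in the n–l interval produce the single-crossover classes J l n and j L N (138 + 169 = 307) plus the double crossovers (14).
RF(n–l) = (307 + 14) / 1687 = 321/1687 = 0.1903 → 19.0 cM.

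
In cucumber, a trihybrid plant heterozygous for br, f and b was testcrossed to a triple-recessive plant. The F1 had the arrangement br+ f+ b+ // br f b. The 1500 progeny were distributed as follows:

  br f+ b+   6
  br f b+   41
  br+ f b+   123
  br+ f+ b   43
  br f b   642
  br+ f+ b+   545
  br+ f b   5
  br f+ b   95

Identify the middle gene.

br

The two rarest classes, br f+ b+ and br+ f b, are the double crossovers. Comparing them with the parentals, only the br allele has switched, so br is the middle locus and the order is b – br – f.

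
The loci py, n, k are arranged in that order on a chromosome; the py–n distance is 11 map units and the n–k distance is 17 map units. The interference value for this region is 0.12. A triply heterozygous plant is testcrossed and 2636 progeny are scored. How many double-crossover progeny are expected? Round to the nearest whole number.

43

Map distances give recombination frequencies of 0.110 and 0.170 for the two intervals.
With interference 0.12 (so coincidence = 0.88), expected double-crossover frequency = 0.110 × 0.170 × 0.88 = 0.01646.
Expected number = 0.01646 × 2636 = 43.38 ≈ 43.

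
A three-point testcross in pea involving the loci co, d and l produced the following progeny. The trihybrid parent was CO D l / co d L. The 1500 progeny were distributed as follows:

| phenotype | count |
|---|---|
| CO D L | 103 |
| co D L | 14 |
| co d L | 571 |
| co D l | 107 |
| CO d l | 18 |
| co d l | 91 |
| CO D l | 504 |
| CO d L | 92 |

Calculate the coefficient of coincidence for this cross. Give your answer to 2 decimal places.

0.92

The two rarest classes, CO d l and co D L, are the double crossovers. Comparing them with the parentals, only the d allele has switched, so d is the middle locus and the order is co – d – l.
co–d: (199 + 32)/1500 = 0.1540; d–l: (194 + 32)/1500 = 0.1507.
Expected DCO frequency = 0.1540 × 0.1507 ≈ 0.02321; observed = 32/1500 ≈ 0.02133.
Coefficient of coincidence = 0.02133/0.02321 ≈ 0.92.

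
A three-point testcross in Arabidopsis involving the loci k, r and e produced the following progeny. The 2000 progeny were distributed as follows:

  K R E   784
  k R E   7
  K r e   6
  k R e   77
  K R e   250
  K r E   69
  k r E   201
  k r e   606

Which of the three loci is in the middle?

The two most frequent reciprocal classes, K R E and k r e, are the parental types, so the F1 was K R E / k r e.
The two rarest classes, k R E and K r e, are the double crossovers. Comparing them with the parentals, only the k allele has switched, so k is the middle locus and the order is r – k – e.

k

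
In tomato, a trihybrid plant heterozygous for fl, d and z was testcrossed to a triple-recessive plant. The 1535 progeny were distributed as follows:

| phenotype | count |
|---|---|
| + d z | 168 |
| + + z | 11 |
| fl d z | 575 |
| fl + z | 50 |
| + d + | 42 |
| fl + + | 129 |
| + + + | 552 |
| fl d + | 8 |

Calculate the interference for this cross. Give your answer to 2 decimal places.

0.17

The two most frequent reciprocal classes, + + + and fl d z, are the parental types, so the F1 was + + + / fl d z.
The two rarest classes, + + z and fl d +, are the double crossovers. Comparing them with the parentals, only the z allele has switched, so z is the middle locus and the order is d – z – fl.
d–z: (92 + 19)/1535 = 0.0723; z–fl: (297 + 19)/1535 = 0.2059.
Expected DCO frequency = 0.0723 × 0.2059 ≈ 0.01489; observed = 19/1535 ≈ 0.01238.
Coefficient of coincidence = 0.01238/0.01489 ≈ 0.83; interference = 1 − 0.83 = 0.17.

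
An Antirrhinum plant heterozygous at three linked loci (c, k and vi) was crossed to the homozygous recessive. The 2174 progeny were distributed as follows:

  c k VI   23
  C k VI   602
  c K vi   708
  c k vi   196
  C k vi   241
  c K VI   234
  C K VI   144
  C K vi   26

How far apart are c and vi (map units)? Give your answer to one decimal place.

The two most frequent reciprocal classes, c K vi and C k VI, are the parental types, so the F1 was c K vi / C k VI.
The two rarest classes, C K vi and c k VI, are the double crossovers. Comparing them with the parentals, only the c allele has switched, so c is the middle locus and the order is vi – c – k.
Crossovers in the vi–c interval produce the single-crossover classes c K VI and C k vi (234 + 241 = 475) plus the double crossovers (49).
RF(vi–c) = (475 + 49) / 2174 = 524/2174 = 0.2410 → 24.1 map units.

24.1 map units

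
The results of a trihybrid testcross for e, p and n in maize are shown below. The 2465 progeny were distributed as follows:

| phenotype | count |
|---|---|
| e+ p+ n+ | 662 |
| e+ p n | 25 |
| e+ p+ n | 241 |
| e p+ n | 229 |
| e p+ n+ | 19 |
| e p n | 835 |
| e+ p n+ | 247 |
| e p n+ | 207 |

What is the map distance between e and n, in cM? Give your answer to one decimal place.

20.0 cM

The two most frequent reciprocal classes, e+ p+ n+ and e p n, are the parental types, so the F1 was e+ p+ n+ / e p n.
The two rarest classes, e p+ n+ and e+ p n, are the double crossovers. Comparing them with the parentals, only the e allele has switched, so e is the middle locus and the order is n – e – p.
Crossovers in the n–e interval produce the single-crossover classes e+ p+ n and e p n+ (241 + 207 = 448) plus the double crossovers (44).
RF(n–e) = (448 + 44) / 2465 = 492/2465 = 0.1996 → 20.0 cM.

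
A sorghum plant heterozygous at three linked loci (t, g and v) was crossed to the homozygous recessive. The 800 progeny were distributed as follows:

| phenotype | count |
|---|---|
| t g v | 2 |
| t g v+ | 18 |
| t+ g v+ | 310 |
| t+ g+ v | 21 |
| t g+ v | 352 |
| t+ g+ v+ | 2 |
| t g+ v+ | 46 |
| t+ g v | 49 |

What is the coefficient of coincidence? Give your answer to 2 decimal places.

The two most frequent reciprocal classes, t g+ v and t+ g v+, are the parental types, so the F1 was t g+ v / t+ g v+.
The two rarest classes, t g v and t+ g+ v+, are the double crossovers. Comparing them with the parentals, only the g allele has switched, so g is the middle locus and the order is v – g – t.
v–g: (95 + 4)/800 = 0.1237; g–t: (39 + 4)/800 = 0.0537.
Expected DCO frequency = 0.1237 × 0.0537 ≈ 0.00664; observed = 4/800 ≈ 0.00500.
Coefficient of coincidence = 0.00500/0.00664 ≈ 0.75.

0.75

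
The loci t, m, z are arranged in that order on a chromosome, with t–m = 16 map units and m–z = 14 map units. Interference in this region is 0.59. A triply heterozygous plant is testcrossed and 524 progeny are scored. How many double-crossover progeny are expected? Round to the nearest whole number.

Map distances give recombination frequencies of 0.160 and 0.140 for the two intervals.
With interference 0.59 (so coincidence = 0.41), expected double-crossover frequency = 0.160 × 0.140 × 0.41 = 0.00918.
Expected number = 0.00918 × 524 = 4.81 ≈ 5.

5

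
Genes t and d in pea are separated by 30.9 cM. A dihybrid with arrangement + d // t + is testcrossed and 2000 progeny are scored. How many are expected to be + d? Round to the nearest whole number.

691

A map distance of 30.9 cM corresponds to a recombination frequency of 0.309.
The F1 is + d / t +, so + d is a parental gamete class with expected frequency (1 − r)/2 = 0.691/2 = 0.3455.
Expected number = 0.3455 × 2000 = 691.00 ≈ 691.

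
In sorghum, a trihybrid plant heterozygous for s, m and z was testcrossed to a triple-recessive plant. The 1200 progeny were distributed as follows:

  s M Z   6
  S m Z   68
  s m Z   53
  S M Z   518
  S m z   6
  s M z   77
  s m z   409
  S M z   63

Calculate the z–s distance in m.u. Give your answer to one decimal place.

The two most frequent reciprocal classes, S M Z and s m z, are the parental types, so the F1 was S M Z / s m z.
The two rarest classes, s M Z and S m z, are the double crossovers. Comparing them with the parentals, only the s allele has switched, so s is the middle locus and the order is m – s – z.
Crossovers in the s–z interval produce the single-crossover classes S M z and s m Z (63 + 53 = 116) plus the double crossovers (12).
RF(s–z) = (116 + 12) / 1200 = 128/1200 = 0.1067 → 10.7 m.u.

10.7 m.u.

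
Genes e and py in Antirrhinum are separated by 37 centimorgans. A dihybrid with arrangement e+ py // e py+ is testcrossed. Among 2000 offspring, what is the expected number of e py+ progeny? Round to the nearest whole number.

A map distance of 37 centimorgans corresponds to a recombination frequency of 0.370.
The F1 is e+ py / e py+, so e py+ is a parental gamete class with expected frequency (1 − r)/2 = 0.630/2 = 0.3150.
Expected number = 0.3150 × 2000 = 630.00 ≈ 630.

630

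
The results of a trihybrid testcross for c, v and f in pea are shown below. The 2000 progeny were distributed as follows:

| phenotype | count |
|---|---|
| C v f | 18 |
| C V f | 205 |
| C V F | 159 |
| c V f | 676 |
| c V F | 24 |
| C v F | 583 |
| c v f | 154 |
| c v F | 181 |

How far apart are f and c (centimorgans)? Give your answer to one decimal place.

The two most frequent reciprocal classes, C v F and c V f, are the parental types, so the F1 was C v F / c V f.
The two rarest classes, C v f and c V F, are the double crossovers. Comparing them with the parentals, only the f allele has switched, so f is the middle locus and the order is v – f – c.
Crossovers in the f–c interval produce the single-crossover classes c v F and C V f (181 + 205 = 386) plus the double crossovers (42).
RF(f–c) = (386 + 42) / 2000 = 428/2000 = 0.2140 → 21.4 centimorgans.

21.4 centimorgans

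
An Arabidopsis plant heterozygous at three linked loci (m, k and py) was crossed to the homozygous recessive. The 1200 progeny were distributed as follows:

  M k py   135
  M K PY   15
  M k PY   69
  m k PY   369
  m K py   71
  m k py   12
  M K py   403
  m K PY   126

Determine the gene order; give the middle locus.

py

The two most frequent reciprocal classes, m k PY and M K py, are the parental types, so the F1 was m k PY / M K py.
The two rarest classes, m k py and M K PY, are the double crossovers. Comparing them with the parentals, only the py allele has switched, so py is the middle locus and the order is k – py – m.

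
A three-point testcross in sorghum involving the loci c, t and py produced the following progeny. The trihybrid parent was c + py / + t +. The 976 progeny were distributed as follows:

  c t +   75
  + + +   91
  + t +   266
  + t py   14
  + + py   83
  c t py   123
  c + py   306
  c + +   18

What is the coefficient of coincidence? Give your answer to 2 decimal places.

The two rarest classes, c + + and + t py, are the double crossovers. Comparing them with the parentals, only the py allele has switched, so py is the middle locus and the order is c – py – t.
c–py: (158 + 32)/976 = 0.1947; py–t: (214 + 32)/976 = 0.2520.
Expected DCO frequency = 0.1947 × 0.2520 ≈ 0.04906; observed = 32/976 ≈ 0.03279.
Coefficient of coincidence = 0.03279/0.04906 ≈ 0.67.

0.67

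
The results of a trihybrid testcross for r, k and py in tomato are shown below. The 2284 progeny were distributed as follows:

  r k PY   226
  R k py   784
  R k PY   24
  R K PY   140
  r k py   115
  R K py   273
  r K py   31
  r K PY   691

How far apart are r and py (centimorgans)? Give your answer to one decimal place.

The two most frequent reciprocal classes, R k py and r K PY, are the parental types, so the F1 was R k py / r K PY.
The two rarest classes, R k PY and r K py, are the double crossovers. Comparing them with the parentals, only the py allele has switched, so py is the middle locus and the order is k – py – r.
Crossovers in the py–r interval produce the single-crossover classes r k py and R K PY (115 + 140 = 255) plus the double crossovers (55).
RF(py–r) = (255 + 55) / 2284 = 310/2284 = 0.1357 → 13.6 centimorgans.

13.6 centimorgans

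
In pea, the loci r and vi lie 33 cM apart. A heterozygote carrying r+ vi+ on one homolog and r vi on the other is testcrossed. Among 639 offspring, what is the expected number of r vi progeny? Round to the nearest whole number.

214

A map distance of 33 cM corresponds to a recombination frequency of 0.330.
The F1 is r+ vi+ / r vi, so r vi is a parental gamete class with expected frequency (1 − r)/2 = 0.670/2 = 0.3350.
Expected number = 0.3350 × 639 = 214.06 ≈ 214.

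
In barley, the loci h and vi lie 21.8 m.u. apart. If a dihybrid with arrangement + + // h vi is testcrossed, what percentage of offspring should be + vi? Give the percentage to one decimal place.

10.9%

A map distance of 21.8 m.u. corresponds to a recombination frequency of 0.218.
The F1 is + + / h vi, so + vi is a recombinant gamete class with expected frequency r/2 = 0.218/2 = 0.1090.
That is 0.1090 = 10.9% of the progeny.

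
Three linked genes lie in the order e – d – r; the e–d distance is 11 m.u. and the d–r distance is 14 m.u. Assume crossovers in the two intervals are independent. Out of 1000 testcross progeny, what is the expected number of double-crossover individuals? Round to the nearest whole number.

Map distances give recombination frequencies of 0.110 and 0.140 for the two intervals.
With no interference, expected double-crossover frequency = 0.110 × 0.140 = 0.01540.
Expected number = 0.01540 × 1000 = 15.40 ≈ 15.

15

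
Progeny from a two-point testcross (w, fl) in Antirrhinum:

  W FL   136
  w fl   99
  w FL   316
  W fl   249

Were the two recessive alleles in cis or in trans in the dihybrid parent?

trans

The two most frequent classes are W fl (249) and w FL (316); these are the parental (non-recombinant) types.
So the F1 carried W fl on one chromosome and w FL on the other — the recessive alleles are on opposite chromosomes (trans / repulsion).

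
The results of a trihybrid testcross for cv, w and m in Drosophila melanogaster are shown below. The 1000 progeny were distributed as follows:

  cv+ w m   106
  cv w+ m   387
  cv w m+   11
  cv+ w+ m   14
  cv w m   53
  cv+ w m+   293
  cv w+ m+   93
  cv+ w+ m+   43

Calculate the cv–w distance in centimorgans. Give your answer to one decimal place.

The two most frequent reciprocal classes, cv+ w m+ and cv w+ m, are the parental types, so the F1 was cv+ w m+ / cv w+ m.
The two rarest classes, cv w m+ and cv+ w+ m, are the double crossovers. Comparing them with the parentals, only the cv allele has switched, so cv is the middle locus and the order is w – cv – m.
Crossovers in the w–cv interval produce the single-crossover classes cv+ w+ m+ and cv w m (43 + 53 = 96) plus the double crossovers (25).
RF(w–cv) = (96 + 25) / 1000 = 121/1000 = 0.1210 → 12.1 centimorgans.

12.1 centimorgans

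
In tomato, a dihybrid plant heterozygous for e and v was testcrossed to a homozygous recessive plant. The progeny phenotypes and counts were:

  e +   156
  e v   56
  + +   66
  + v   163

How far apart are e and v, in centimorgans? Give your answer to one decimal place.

The two most frequent classes, + v (163) and e + (156), are the parental types, so the F1 was + v / e +.
The recombinant classes are + + and e v: 66 + 56 = 122.
Recombination frequency = 122/441 = 0.2766 ≈ 27.7%, i.e. 27.7 centimorgans.

27.7 centimorgans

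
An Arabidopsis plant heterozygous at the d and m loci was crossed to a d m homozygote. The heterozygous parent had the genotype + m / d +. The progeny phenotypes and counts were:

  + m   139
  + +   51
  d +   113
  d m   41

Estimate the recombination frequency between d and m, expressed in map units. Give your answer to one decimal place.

The recombinant classes are + + and d m: 51 + 41 = 92.
Recombination frequency = 92/344 = 0.2674 ≈ 26.7%, i.e. 26.7 map units.

26.7 map units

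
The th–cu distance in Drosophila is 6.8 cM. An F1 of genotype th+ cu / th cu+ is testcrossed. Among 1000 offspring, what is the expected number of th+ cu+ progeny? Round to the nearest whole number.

34

A map distance of 6.8 cM corresponds to a recombination frequency of 0.068.
The F1 is th+ cu / th cu+, so th+ cu+ is a recombinant gamete class with expected frequency r/2 = 0.068/2 = 0.0340.
Expected number = 0.0340 × 1000 = 34.00 ≈ 34.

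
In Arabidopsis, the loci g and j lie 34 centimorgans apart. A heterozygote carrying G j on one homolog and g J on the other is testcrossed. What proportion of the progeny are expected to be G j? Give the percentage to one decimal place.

33.0%

A map distance of 34 centimorgans corresponds to a recombination frequency of 0.340.
The F1 is G j / g J, so G j is a parental gamete class with expected frequency (1 − r)/2 = 0.660/2 = 0.3300.
That is 0.3300 = 33.0% of the progeny.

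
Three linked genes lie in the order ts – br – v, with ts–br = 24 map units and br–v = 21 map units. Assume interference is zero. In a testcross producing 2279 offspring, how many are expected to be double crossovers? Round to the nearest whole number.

Map distances give recombination frequencies of 0.240 and 0.210 for the two intervals.
With no interference, expected double-crossover frequency = 0.240 × 0.210 = 0.05040.
Expected number = 0.05040 × 2279 = 114.86 ≈ 115.

115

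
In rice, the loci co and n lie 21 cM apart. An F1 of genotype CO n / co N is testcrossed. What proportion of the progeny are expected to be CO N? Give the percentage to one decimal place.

10.5%

A map distance of 21 cM corresponds to a recombination frequency of 0.210.
The F1 is CO n / co N, so CO N is a recombinant gamete class with expected frequency r/2 = 0.210/2 = 0.1050.
That is 0.1050 = 10.5% of the progeny.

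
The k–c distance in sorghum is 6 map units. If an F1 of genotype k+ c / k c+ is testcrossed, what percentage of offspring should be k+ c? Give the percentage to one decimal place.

47.0%

A map distance of 6 map units corresponds to a recombination frequency of 0.060.
The F1 is k+ c / k c+, so k+ c is a parental gamete class with expected frequency (1 − r)/2 = 0.940/2 = 0.4700.
That is 0.4700 = 47.0% of the progeny.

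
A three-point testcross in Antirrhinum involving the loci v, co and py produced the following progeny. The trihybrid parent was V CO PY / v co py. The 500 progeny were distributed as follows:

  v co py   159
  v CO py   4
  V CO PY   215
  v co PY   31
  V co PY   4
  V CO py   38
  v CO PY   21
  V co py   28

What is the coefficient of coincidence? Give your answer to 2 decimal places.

The two rarest classes, V co PY and v CO py, are the double crossovers. Comparing them with the parentals, only the co allele has switched, so co is the middle locus and the order is py – co – v.
py–co: (69 + 8)/500 = 0.1540; co–v: (49 + 8)/500 = 0.1140.
Expected DCO frequency = 0.1540 × 0.1140 ≈ 0.01756; observed = 8/500 ≈ 0.01600.
Coefficient of coincidence = 0.01600/0.01756 ≈ 0.91.

0.91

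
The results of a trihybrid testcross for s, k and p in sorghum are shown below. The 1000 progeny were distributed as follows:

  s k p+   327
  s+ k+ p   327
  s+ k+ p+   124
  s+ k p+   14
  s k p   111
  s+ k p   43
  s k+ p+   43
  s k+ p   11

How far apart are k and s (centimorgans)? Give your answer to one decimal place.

11.1 centimorgans

The two most frequent reciprocal classes, s+ k+ p and s k p+, are the parental types, so the F1 was s+ k+ p / s k p+.
The two rarest classes, s k+ p and s+ k p+, are the double crossovers. Comparing them with the parentals, only the s allele has switched, so s is the middle locus and the order is p – s – k.
Crossovers in the s–k interval produce the single-crossover classes s+ k p and s k+ p+ (43 + 43 = 86) plus the double crossovers (25).
RF(s–k) = (86 + 25) / 1000 = 111/1000 = 0.1110 → 11.1 centimorgans.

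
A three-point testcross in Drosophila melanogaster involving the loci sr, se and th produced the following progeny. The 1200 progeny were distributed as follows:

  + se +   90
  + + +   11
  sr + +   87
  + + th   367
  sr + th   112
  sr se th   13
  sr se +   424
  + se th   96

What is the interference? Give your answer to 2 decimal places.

The two most frequent reciprocal classes, + + th and sr se +, are the parental types, so the F1 was + + th / sr se +.
The two rarest classes, + + + and sr se th, are the double crossovers. Comparing them with the parentals, only the th allele has switched, so th is the middle locus and the order is sr – th – se.
sr–th: (202 + 24)/1200 = 0.1883; th–se: (183 + 24)/1200 = 0.1725.
Expected DCO frequency = 0.1883 × 0.1725 ≈ 0.03248; observed = 24/1200 ≈ 0.02000.
Coefficient of coincidence = 0.02000/0.03248 ≈ 0.62; interference = 1 − 0.62 = 0.38.

0.38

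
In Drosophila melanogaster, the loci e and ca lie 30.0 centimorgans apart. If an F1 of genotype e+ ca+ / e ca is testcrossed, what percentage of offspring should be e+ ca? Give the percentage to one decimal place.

A map distance of 30.0 centimorgans corresponds to a recombination frequency of 0.300.
The F1 is e+ ca+ / e ca, so e+ ca is a recombinant gamete class with expected frequency r/2 = 0.300/2 = 0.1500.
That is 0.1500 = 15.0% of the progeny.

15.0%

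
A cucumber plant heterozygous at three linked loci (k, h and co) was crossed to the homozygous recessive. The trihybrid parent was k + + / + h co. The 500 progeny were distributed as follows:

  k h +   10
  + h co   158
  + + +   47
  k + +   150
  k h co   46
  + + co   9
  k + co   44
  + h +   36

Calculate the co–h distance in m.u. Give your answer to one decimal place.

19.8 m.u.

The two rarest classes, k h + and + + co, are the double crossovers. Comparing them with the parentals, only the h allele has switched, so h is the middle locus and the order is co – h – k.
Crossovers in the co–h interval produce the single-crossover classes k + co and + h + (44 + 36 = 80) plus the double crossovers (19).
RF(co–h) = (80 + 19) / 500 = 99/500 = 0.1980 → 19.8 m.u.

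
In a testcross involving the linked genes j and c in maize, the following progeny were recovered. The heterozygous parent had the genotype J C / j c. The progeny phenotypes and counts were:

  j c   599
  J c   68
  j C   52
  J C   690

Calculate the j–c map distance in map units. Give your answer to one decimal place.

The recombinant classes are J c and j C: 68 + 52 = 120.
Recombination frequency = 120/1409 = 0.0852 ≈ 8.5%, i.e. 8.5 map units.

8.5 map units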